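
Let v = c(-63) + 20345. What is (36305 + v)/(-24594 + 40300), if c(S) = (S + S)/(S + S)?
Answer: 56651/15706 ≈ 3.6070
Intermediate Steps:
c(S) = 1 (c(S) = (2*S)/((2*S)) = (2*S)*(1/(2*S)) = 1)
v = 20346 (v = 1 + 20345 = 20346)
(36305 + v)/(-24594 + 40300) = (36305 + 20346)/(-24594 + 40300) = 56651/15706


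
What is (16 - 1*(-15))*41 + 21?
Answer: 1292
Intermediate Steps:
(16 - 1*(-15))*41 + 21 = (16 + 15)*41 + 21 = 31*41 + 21 = 1271 + 21 = 1292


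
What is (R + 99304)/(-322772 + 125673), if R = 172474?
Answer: -271778/197099 ≈ -1.3789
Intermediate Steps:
(R + 99304)/(-322772 + 125673) = (172474 + 99304)/(-322772 + 125673) = 271778/(-197099) = 271778*(-1/197099) = -271778/197099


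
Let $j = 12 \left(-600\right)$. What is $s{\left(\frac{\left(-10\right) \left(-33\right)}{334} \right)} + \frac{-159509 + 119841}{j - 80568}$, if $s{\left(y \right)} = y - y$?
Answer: $\frac{9917}{21942} \approx 0.45196$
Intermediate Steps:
$j = -7200$
$s{\left(y \right)} = 0$
$s{\left(\frac{\left(-10\right) \left(-33\right)}{334} \right)} + \frac{-159509 + 119841}{j - 80568} = 0 + \frac{-159509 + 119841}{-7200 - 80568} = 0 - \frac{39668}{-87768} = 0 - - \frac{9917}{21942} = 0 + \frac{9917}{21942} = \frac{9917}{21942}$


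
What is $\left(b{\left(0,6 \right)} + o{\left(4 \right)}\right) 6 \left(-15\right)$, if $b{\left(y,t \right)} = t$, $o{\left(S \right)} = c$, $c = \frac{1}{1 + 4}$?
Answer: $-558$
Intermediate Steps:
$c = \frac{1}{5} \approx 0.2$
$o{\left(S \right)} = \frac{1}{5}$
$\left(b{\left(0,6 \right)} + o{\left(4 \right)}\right) 6 \left(-15\right) = \left(6 + \frac{1}{5}\right) 6 \left(-15\right) = \frac{31}{5} \cdot 6 \left(-15\right) = \frac{186}{5} \left(-15\right) = -558$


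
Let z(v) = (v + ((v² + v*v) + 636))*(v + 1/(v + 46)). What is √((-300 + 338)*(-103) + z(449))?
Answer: √4941930072310/165 ≈ 13473.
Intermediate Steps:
z(v) = (v + 1/(46 + v))*(636 + v + 2*v²) (z(v) = (v + ((v² + v²) + 636))*(v + 1/(46 + v)) = (v + (2*v² + 636))*(v + 1/(46 + v)) = (v + (636 + 2*v²))*(v + 1/(46 + v)) = (636 + v + 2*v²)*(v + 1/(46 + v)) = (v + 1/(46 + v))*(636 + v + 2*v²))
√((-300 + 338)*(-103) + z(449)) = √((-300 + 338)*(-103) + (636 + 2*449⁴ + 93*449³ + 684*449² + 29257*449)/(46 + 449)) = √(38*(-103) + (636 + 2*40642963201 + 93*90518849 + 684*201601 + 13136393)/495) = √(-3914 + (636 + 81285926402 + 8418252957 + 137895084 + 13136393)/495) = √(-3914 + (1/495)*89855211472) = √(-3914 + 89855211472/495) = √(89853274042/495) = √4941930072310/165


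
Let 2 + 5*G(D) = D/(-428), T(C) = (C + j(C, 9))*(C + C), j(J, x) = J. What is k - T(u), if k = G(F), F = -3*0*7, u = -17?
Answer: -5782/5 ≈ -1156.4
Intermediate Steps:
T(C) = 4*C² (T(C) = (C + C)*(C + C) = (2*C)*(2*C) = 4*C²)
F = 0 (F = 0*7 = 0)
G(D) = -⅖ - D/2140 (G(D) = -⅖ + (D/(-428))/5 = -⅖ + (D*(-1/428))/5 = -⅖ + (-D/428)/5 = -⅖ - D/2140)
k = -⅖ (k = -⅖ - 1/2140*0 = -⅖ + 0 = -⅖ ≈ -0.40000)
k - T(u) = -⅖ - 4*(-17)² = -⅖ - 4*289 = -⅖ - 1*1156 = -⅖ - 1156 = -5782/5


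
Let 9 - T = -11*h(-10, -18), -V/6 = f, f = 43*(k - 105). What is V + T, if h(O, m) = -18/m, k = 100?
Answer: 1310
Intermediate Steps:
f = -215 (f = 43*(100 - 105) = 43*(-5) = -215)
V = 1290 (V = -6*(-215) = 1290)
T = 20 (T = 9 - (-11)*(-18/(-18)) = 9 - (-11)*(-18*(-1/18)) = 9 - (-11) = 9 - 1*(-11) = 9 + 11 = 20)
V + T = 1290 + 20 = 1310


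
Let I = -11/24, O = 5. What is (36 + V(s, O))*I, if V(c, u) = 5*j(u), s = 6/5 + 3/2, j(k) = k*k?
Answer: -1771/24 ≈ -73.792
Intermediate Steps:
j(k) = k**2
I = -11/24 (I = -11*1/24 = -11/24 ≈ -0.45833)
s = 27/10 (s = 6*(1/5) + 3*(1/2) = 6/5 + 3/2 = 27/10 ≈ 2.7000)
V(c, u) = 5*u**2
(36 + V(s, O))*I = (36 + 5*5**2)*(-11/24) = (36 + 5*25)*(-11/24) = (36 + 125)*(-11/24) = 161*(-11/24) = -1771/24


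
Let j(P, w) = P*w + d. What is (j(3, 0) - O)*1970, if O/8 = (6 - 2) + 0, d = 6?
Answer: -51220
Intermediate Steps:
j(P, w) = 6 + P*w (j(P, w) = P*w + 6 = 6 + P*w)
O = 32 (O = 8*((6 - 2) + 0) = 8*(4 + 0) = 8*4 = 32)
(j(3, 0) - O)*1970 = ((6 + 3*0) - 1*32)*1970 = ((6 + 0) - 32)*1970 = (6 - 32)*1970 = -26*1970 = -51220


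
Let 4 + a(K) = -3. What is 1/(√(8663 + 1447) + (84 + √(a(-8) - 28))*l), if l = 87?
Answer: 1/(7308 + √10110 + 87*I*√35) ≈ 0.00013433 - 9.3324e-6*I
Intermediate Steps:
a(K) = -7 (a(K) = -4 - 3 = -7)
1/(√(8663 + 1447) + (84 + √(a(-8) - 28))*l) = 1/(√(8663 + 1447) + (84 + √(-7 - 28))*87) = 1/(√10110 + (84 + √(-35))*87) = 1/(√10110 + (84 + I*√35)*87) = 1/(√10110 + (7308 + 87*I*√35)) = 1/(7308 + √10110 + 87*I*√35)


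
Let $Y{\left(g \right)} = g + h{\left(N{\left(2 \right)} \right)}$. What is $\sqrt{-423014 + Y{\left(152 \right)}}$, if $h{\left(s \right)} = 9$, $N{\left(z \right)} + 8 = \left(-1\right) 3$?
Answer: $i \sqrt{422853} \approx 650.27 i$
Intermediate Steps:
$N{\left(z \right)} = -11$ ($N{\left(z \right)} = -8 - 3 = -11$)
$Y{\left(g \right)} = 9 + g$ ($Y{\left(g \right)} = g + 9 = 9 + g$)
$\sqrt{-423014 + Y{\left(152 \right)}} = \sqrt{-423014 + \left(9 + 152\right)} = \sqrt{-423014 + 161} = \sqrt{-422853} = i \sqrt{422853}$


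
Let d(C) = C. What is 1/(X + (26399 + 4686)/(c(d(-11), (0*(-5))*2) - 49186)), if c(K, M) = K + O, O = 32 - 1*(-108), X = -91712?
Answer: -49057/4499146669 ≈ -1.0904e-5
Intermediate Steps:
O = 140 (O = 32 + 108 = 140)
c(K, M) = 140 + K (c(K, M) = K + 140 = 140 + K)
1/(X + (26399 + 4686)/(c(d(-11), (0*(-5))*2) - 49186)) = 1/(-91712 + (26399 + 4686)/((140 - 11) - 49186)) = 1/(-91712 + 31085/(129 - 49186)) = 1/(-91712 + 31085/(-49057)) = 1/(-91712 + 31085*(-1/49057)) = 1/(-91712 - 31085/49057) = 1/(-4499146669/49057) = -49057/4499146669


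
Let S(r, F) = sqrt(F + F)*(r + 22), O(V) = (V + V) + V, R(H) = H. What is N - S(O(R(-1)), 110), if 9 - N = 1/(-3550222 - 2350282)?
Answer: 53104537/5900504 - 38*sqrt(55) ≈ -272.82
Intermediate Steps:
O(V) = 3*V (O(V) = 2*V + V = 3*V)
S(r, F) = sqrt(2)*sqrt(F)*(22 + r) (S(r, F) = sqrt(2*F)*(22 + r) = (sqrt(2)*sqrt(F))*(22 + r) = sqrt(2)*sqrt(F)*(22 + r))
N = 53104537/5900504 (N = 9 - 1/(-3550222 - 2350282) = 9 - 1/(-5900504) = 9 - 1*(-1/5900504) = 9 + 1/5900504 = 53104537/5900504 ≈ 9.0000)
N - S(O(R(-1)), 110) = 53104537/5900504 - sqrt(2)*sqrt(110)*(22 + 3*(-1)) = 53104537/5900504 - sqrt(2)*sqrt(110)*(22 - 3) = 53104537/5900504 - sqrt(2)*sqrt(110)*19 = 53104537/5900504 - 38*sqrt(55)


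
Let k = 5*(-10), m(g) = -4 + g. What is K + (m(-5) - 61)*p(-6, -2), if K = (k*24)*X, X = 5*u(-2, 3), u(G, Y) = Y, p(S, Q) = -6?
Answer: -17580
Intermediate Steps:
k = -50
X = 15 (X = 5*3 = 15)
K = -18000 (K = -50*24*15 = -1200*15 = -18000)
K + (m(-5) - 61)*p(-6, -2) = -18000 + ((-4 - 5) - 61)*(-6) = -18000 + (-9 - 61)*(-6) = -18000 - 70*(-6) = -18000 + 420 = -17580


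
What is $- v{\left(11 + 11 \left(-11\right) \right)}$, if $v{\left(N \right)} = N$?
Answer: $110$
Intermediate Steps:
$- v{\left(11 + 11 \left(-11\right) \right)} = - (11 + 11 \left(-11\right)) = - (11 - 121) = \left(-1\right) \left(-110\right) = 110$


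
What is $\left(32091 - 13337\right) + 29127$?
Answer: $47881$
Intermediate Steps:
$\left(32091 - 13337\right) + 29127 = 18754 + 29127 = 47881$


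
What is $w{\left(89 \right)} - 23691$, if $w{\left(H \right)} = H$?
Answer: $-23602$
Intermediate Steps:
$w{\left(89 \right)} - 23691 = 89 - 23691 = -23602$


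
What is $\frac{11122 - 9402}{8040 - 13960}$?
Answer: $- \frac{43}{148} \approx -0.29054$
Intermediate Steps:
$\frac{11122 - 9402}{8040 - 13960} = \frac{1720}{-5920} = 1720 \left(- \frac{1}{5920}\right) = - \frac{43}{148}$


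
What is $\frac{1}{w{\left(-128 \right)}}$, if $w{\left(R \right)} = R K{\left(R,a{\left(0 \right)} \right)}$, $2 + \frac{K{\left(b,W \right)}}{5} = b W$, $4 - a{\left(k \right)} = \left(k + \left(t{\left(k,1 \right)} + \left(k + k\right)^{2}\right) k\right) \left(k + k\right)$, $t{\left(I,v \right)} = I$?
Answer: $\frac{1}{328960} \approx 3.0399 \cdot 10^{-6}$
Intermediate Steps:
$a{\left(k \right)} = 4 - 2 k \left(k + k \left(k + 4 k^{2}\right)\right)$ ($a{\left(k \right)} = 4 - \left(k + \left(k + \left(k + k\right)^{2}\right) k\right) \left(k + k\right) = 4 - \left(k + \left(k + \left(2 k\right)^{2}\right) k\right) 2 k = 4 - \left(k + \left(k + 4 k^{2}\right) k\right) 2 k = 4 - \left(k + k \left(k + 4 k^{2}\right)\right) 2 k = 4 - 2 k \left(k + k \left(k + 4 k^{2}\right)\right)$)
$K{\left(b,W \right)} = -10 + 5 W b$ ($K{\left(b,W \right)} = -10 + 5 b W = -10 + 5 W b$)
$w{\left(R \right)} = R \left(-10 + 20 R\right)$ ($w{\left(R \right)} = R \left(-10 + 5 \left(4 - 8 \cdot 0^{4} - 2 \cdot 0^{2} - 2 \cdot 0^{3}\right) R\right) = R \left(-10 + 5 \left(4 - 0 - 0 - 0\right) R\right) = R \left(-10 + 5 \left(4 + 0 + 0 + 0\right) R\right) = R \left(-10 + 5 \cdot 4 R\right) = R \left(-10 + 20 R\right)$)
$\frac{1}{w{\left(-128 \right)}} = \frac{1}{10 \left(-128\right) \left(-1 + 2 \left(-128\right)\right)} = \frac{1}{10 \left(-128\right) \left(-1 - 256\right)} = \frac{1}{10 \left(-128\right) \left(-257\right)} = \frac{1}{328960}$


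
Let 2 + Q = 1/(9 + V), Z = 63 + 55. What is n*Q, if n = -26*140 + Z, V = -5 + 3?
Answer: 45786/7 ≈ 6540.9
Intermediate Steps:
Z = 118
V = -2
Q = -13/7 (Q = -2 + 1/(9 - 2) = -2 + 1/7 = -13/7 ≈ -1.8571)
n = -3522 (n = -26*140 + 118 = -3640 + 118 = -3522)
n*Q = -3522*(-13/7) = 45786/7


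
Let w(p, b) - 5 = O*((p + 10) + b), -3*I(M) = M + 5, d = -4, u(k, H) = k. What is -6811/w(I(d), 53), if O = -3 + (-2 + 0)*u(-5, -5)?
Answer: -20433/1331 ≈ -15.352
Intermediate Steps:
I(M) = -5/3 - M/3 (I(M) = -(M + 5)/3 = -(5 + M)/3 = -5/3 - M/3)
O = 7 (O = -3 + (-2 + 0)*(-5) = -3 - 2*(-5) = -3 + 10 = 7)
w(p, b) = 75 + 7*b + 7*p (w(p, b) = 5 + 7*((p + 10) + b) = 5 + 7*((10 + p) + b) = 5 + 7*(10 + b + p) = 5 + (70 + 7*b + 7*p) = 75 + 7*b + 7*p)
-6811/w(I(d), 53) = -6811/(75 + 7*53 + 7*(-5/3 - 1/3*(-4))) = -6811/(75 + 371 + 7*(-5/3 + 4/3)) = -6811/(75 + 371 + 7*(-1/3)) = -6811/(75 + 371 - 7/3) = -6811/1331/3 = -6811*3/1331 = -20433/1331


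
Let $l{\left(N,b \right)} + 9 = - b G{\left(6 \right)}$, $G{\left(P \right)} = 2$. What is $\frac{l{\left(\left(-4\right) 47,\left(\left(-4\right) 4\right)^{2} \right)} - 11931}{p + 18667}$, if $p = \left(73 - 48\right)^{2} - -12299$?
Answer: $- \frac{12452}{31591} \approx -0.39416$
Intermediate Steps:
$p = 12924$ ($p = 25^{2} + 12299 = 625 + 12299 = 12924$)
$l{\left(N,b \right)} = -9 - 2 b$ ($l{\left(N,b \right)} = -9 - b 2 = -9 - 2 b$)
$\frac{l{\left(\left(-4\right) 47,\left(\left(-4\right) 4\right)^{2} \right)} - 11931}{p + 18667} = \frac{\left(-9 - 2 \left(\left(-4\right) 4\right)^{2}\right) - 11931}{12924 + 18667} = \frac{\left(-9 - 2 \left(-16\right)^{2}\right) - 11931}{31591} = \left(\left(-9 - 512\right) - 11931\right) \frac{1}{31591} = \left(-521 - 11931\right) \frac{1}{31591} = \left(-12452\right) \frac{1}{31591} = - \frac{12452}{31591}$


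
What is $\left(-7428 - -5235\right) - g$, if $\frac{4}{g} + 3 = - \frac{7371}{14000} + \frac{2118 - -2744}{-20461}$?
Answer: $- \frac{337636016569}{154035433} \approx -2191.9$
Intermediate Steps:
$g = - \frac{163688000}{154035433}$ ($g = \frac{4}{-3 - \left(\frac{1053}{2000} - \frac{2118 - -2744}{-20461}\right)} = \frac{4}{-3 - \left(\frac{1053}{2000} - \left(2118 + 2744\right) \left(- \frac{1}{20461}\right)\right)} = \frac{4}{-3 + \left(- \frac{1053}{2000} + 4862 \left(- \frac{1}{20461}\right)\right)} = \frac{4}{-3 - \frac{31269433}{40922000}} = \frac{4}{- \frac{154035433}{40922000}} = 4 \left(- \frac{40922000}{154035433}\right) = - \frac{163688000}{154035433} \approx -1.0627$)
$\left(-7428 - -5235\right) - g = \left(-7428 - -5235\right) - - \frac{163688000}{154035433} = \left(-7428 + 5235\right) + \frac{163688000}{154035433} = -2193 + \frac{163688000}{154035433} = - \frac{337636016569}{154035433}$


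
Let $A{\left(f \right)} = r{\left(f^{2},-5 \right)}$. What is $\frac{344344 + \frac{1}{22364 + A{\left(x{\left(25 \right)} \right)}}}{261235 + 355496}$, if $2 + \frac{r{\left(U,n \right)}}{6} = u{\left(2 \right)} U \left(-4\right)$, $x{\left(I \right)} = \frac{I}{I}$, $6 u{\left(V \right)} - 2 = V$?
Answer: $\frac{7691267585}{13775303616} \approx 0.55834$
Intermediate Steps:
$u{\left(V \right)} = \frac{1}{3} + \frac{V}{6}$
$x{\left(I \right)} = 1$
$r{\left(U,n \right)} = -12 - 16 U$ ($r{\left(U,n \right)} = -12 + 6 \left(\frac{1}{3} + \frac{1}{6} \cdot 2\right) U \left(-4\right) = -12 + 6 \left(\frac{1}{3} + \frac{1}{3}\right) U \left(-4\right) = -12 + 6 \frac{2 U}{3} \left(-4\right) = -12 + 6 \left(- \frac{8 U}{3}\right) = -12 - 16 U$)
$A{\left(f \right)} = -12 - 16 f^{2}$
$\frac{344344 + \frac{1}{22364 + A{\left(x{\left(25 \right)} \right)}}}{261235 + 355496} = \frac{344344 + \frac{1}{22364 - \left(12 + 16 \cdot 1^{2}\right)}}{261235 + 355496} = \frac{344344 + \frac{1}{22364 - 28}}{616731} = \left(344344 + \frac{1}{22364 - 28}\right) \frac{1}{616731} = \left(344344 + \frac{1}{22336}\right) \frac{1}{616731} = \frac{7691267585}{22336} \cdot \frac{1}{616731} = \frac{7691267585}{13775303616}$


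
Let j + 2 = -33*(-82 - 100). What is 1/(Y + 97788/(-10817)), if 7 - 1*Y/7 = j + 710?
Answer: -373/17515349 ≈ -2.1296e-5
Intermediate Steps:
j = 6004 (j = -2 - 33*(-82 - 100) = -2 - 33*(-182) = -2 + 6006 = 6004)
Y = -46949 (Y = 49 - 7*(6004 + 710) = 49 - 7*6714 = 49 - 46998 = -46949)
1/(Y + 97788/(-10817)) = 1/(-46949 + 97788/(-10817)) = 1/(-46949 + 97788*(-1/10817)) = 1/(-46949 - 3372/373) = 1/(-17515349/373) = -373/17515349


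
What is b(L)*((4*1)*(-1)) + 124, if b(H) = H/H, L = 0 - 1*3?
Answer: 120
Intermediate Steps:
L = -3 (L = 0 - 3 = -3)
b(H) = 1
b(L)*((4*1)*(-1)) + 124 = 1*((4*1)*(-1)) + 124 = 1*(4*(-1)) + 124 = 1*(-4) + 124 = -4 + 124 = 120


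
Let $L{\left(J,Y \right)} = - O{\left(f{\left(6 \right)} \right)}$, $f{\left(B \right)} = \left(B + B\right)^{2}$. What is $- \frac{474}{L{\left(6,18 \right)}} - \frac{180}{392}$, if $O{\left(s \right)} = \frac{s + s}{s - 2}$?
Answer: $\frac{274301}{1176} \approx 233.25$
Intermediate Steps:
$f{\left(B \right)} = 4 B^{2}$ ($f{\left(B \right)} = \left(2 B\right)^{2} = 4 B^{2}$)
$O{\left(s \right)} = \frac{2 s}{-2 + s}$
$L{\left(J,Y \right)} = - \frac{144}{71}$ ($L{\left(J,Y \right)} = - \frac{2 \cdot 4 \cdot 6^{2}}{-2 + 4 \cdot 6^{2}} = - \frac{2 \cdot 4 \cdot 36}{-2 + 4 \cdot 36} = - \frac{2 \cdot 144}{-2 + 144} = - \frac{2 \cdot 144}{142} = \left(-1\right) \frac{144}{71} = - \frac{144}{71}$)
$- \frac{474}{L{\left(6,18 \right)}} - \frac{180}{392} = - \frac{474}{- \frac{144}{71}} - \frac{180}{392} = \left(-474\right) \left(- \frac{71}{144}\right) - \frac{45}{98} = \frac{5609}{24} - \frac{45}{98} = \frac{274301}{1176}$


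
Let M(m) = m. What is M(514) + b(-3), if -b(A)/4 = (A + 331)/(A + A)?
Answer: 2198/3 ≈ 732.67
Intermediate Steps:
b(A) = -2*(331 + A)/A (b(A) = -4*(A + 331)/(A + A) = -4*(331 + A)/(2*A) = -4*(331 + A)*1/(2*A) = -2*(331 + A)/A)
M(514) + b(-3) = 514 + (-2 - 662/(-3)) = 514 + (-2 - 662*(-⅓)) = 514 + (-2 + 662/3) = 514 + 656/3 = 2198/3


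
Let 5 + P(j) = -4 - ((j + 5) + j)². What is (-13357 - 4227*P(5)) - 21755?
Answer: 954006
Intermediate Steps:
P(j) = -9 - (5 + 2*j)² (P(j) = -5 + (-4 - ((j + 5) + j)²) = -5 + (-4 - ((5 + j) + j)²) = -5 + (-4 - (5 + 2*j)²) = -9 - (5 + 2*j)²)
(-13357 - 4227*P(5)) - 21755 = (-13357 - 4227*(-9 - (5 + 2*5)²)) - 21755 = (-13357 - 4227*(-9 - (5 + 10)²)) - 21755 = (-13357 - 4227*(-9 - 1*15²)) - 21755 = (-13357 - 4227*(-9 - 1*225)) - 21755 = (-13357 - 4227*(-9 - 225)) - 21755 = (-13357 - 4227*(-234)) - 21755 = (-13357 + 989118) - 21755 = 975761 - 21755 = 954006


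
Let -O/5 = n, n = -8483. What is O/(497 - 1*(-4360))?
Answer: 42415/4857 ≈ 8.7328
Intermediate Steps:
O = 42415 (O = -5*(-8483) = 42415)
O/(497 - 1*(-4360)) = 42415/(497 - 1*(-4360)) = 42415/(497 + 4360) = 42415/4857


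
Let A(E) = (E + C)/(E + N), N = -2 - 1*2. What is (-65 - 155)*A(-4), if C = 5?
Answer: 55/2 ≈ 27.500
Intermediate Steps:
N = -4 (N = -2 - 2 = -4)
A(E) = (5 + E)/(-4 + E) (A(E) = (E + 5)/(E - 4) = (5 + E)/(-4 + E))
(-65 - 155)*A(-4) = (-65 - 155)*((5 - 4)/(-4 - 4)) = -220/(-8) = -(-55)/2 = -220*(-⅛) = 55/2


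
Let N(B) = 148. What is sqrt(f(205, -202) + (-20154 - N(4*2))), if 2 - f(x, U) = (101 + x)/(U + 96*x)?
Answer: I*sqrt(1925418346367)/9739 ≈ 142.48*I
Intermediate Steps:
f(x, U) = 2 - (101 + x)/(U + 96*x)
sqrt(f(205, -202) + (-20154 - N(4*2))) = sqrt((-101 + 2*(-202) + 191*205)/(-202 + 96*205) + (-20154 - 1*148)) = sqrt((-101 - 404 + 39155)/(-202 + 19680) + (-20154 - 148)) = sqrt(38650/19478 - 20302) = sqrt((1/19478)*38650 - 20302) = sqrt(19325/9739 - 20302) = sqrt(-197701853/9739) = I*sqrt(1925418346367)/9739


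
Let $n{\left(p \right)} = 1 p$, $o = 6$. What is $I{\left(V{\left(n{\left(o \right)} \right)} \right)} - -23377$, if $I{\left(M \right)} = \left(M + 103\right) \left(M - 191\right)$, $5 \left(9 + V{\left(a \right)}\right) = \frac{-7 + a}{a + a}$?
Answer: $\frac{16483561}{3600} \approx 4578.8$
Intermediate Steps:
$n{\left(p \right)} = p$
$V{\left(a \right)} = -9 + \frac{-7 + a}{10 a}$ ($V{\left(a \right)} = -9 + \frac{\left(-7 + a\right) \frac{1}{a + a}}{5} = -9 + \frac{\left(-7 + a\right) \frac{1}{2 a}}{5} = -9 + \frac{\frac{1}{2} \frac{1}{a} \left(-7 + a\right)}{5} = -9 + \frac{-7 + a}{10 a}$)
$I{\left(M \right)} = \left(-191 + M\right) \left(103 + M\right)$ ($I{\left(M \right)} = \left(103 + M\right) \left(-191 + M\right) = \left(-191 + M\right) \left(103 + M\right)$)
$I{\left(V{\left(n{\left(o \right)} \right)} \right)} - -23377 = \left(-19673 + \left(\frac{-7 - 534}{10 \cdot 6}\right)^{2} - 88 \frac{-7 - 534}{10 \cdot 6}\right) - -23377 = \left(-19673 + \left(\frac{1}{10} \cdot \frac{1}{6} \left(-7 - 534\right)\right)^{2} - 88 \cdot \frac{1}{10} \cdot \frac{1}{6} \left(-7 - 534\right)\right) + 23377 = \left(-19673 + \left(\frac{1}{10} \cdot \frac{1}{6} \left(-541\right)\right)^{2} - 88 \cdot \frac{1}{10} \cdot \frac{1}{6} \left(-541\right)\right) + 23377 = \left(-19673 + \left(- \frac{541}{60}\right)^{2} - - \frac{11902}{15}\right) + 23377 = \left(-19673 + \frac{292681}{3600} + \frac{11902}{15}\right) + 23377 = - \frac{67673639}{3600} + 23377 = \frac{16483561}{3600}$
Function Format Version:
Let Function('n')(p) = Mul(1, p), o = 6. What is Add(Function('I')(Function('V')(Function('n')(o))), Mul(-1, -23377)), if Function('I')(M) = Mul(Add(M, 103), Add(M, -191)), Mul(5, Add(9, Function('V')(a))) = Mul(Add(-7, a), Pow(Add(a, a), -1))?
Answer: Rational(16483561, 3600) ≈ 4578.8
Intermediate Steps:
Function('n')(p) = p
Function('V')(a) = Add(-9, Mul(Rational(1, 10), Pow(a, -1), Add(-7, a))) (Function('V')(a) = Add(-9, Mul(Rational(1, 5), Mul(Add(-7, a), Pow(Add(a, a), -1)))) = Add(-9, Mul(Rational(1, 5), Mul(Add(-7, a), Pow(Mul(2, a), -1)))) = Add(-9, Mul(Rational(1, 5), Mul(Add(-7, a), Mul(Rational(1, 2), Pow(a, -1))))) = Add(-9, Mul(Rational(1, 5), Mul(Rational(1, 2), Pow(a, -1), Add(-7, a)))) = Add(-9, Mul(Rational(1, 10), Pow(a, -1), Add(-7, a))))
Function('I')(M) = Mul(Add(-191, M), Add(103, M)) (Function('I')(M) = Mul(Add(103, M), Add(-191, M)) = Mul(Add(-191, M), Add(103, M)))
Add(Function('I')(Function('V')(Function('n')(o))), Mul(-1, -23377)) = Add(Add(-19673, Pow(Mul(Rational(1, 10), Pow(6, -1), Add(-7, Mul(-89, 6))), 2), Mul(-88, Mul(Rational(1, 10), Pow(6, -1), Add(-7, Mul(-89, 6))))), Mul(-1, -23377)) = Add(Add(-19673, Pow(Mul(Rational(1, 10), Rational(1, 6), Add(-7, -534)), 2), Mul(-88, Mul(Rational(1, 10), Rational(1, 6), Add(-7, -534)))), 23377) = Add(Add(-19673, Pow(Mul(Rational(1, 10), Rational(1, 6), -541), 2), Mul(-88, Mul(Rational(1, 10), Rational(1, 6), -541))), 23377) = Add(Add(-19673, Pow(Rational(-541, 60), 2), Mul(-88, Rational(-541, 60))), 23377) = Add(Add(-19673, Rational(292681, 3600), Rational(11902, 15)), 23377) = Add(Rational(-67673639, 3600), 23377) = Rational(16483561, 3600)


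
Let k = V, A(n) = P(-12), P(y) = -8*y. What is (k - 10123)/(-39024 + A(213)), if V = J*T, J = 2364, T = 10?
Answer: -13517/38928 ≈ -0.34723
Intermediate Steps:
A(n) = 96 (A(n) = -8*(-12) = 96)
V = 23640 (V = 2364*10 = 23640)
k = 23640
(k - 10123)/(-39024 + A(213)) = (23640 - 10123)/(-39024 + 96) = 13517/(-38928) = 13517*(-1/38928) = -13517/38928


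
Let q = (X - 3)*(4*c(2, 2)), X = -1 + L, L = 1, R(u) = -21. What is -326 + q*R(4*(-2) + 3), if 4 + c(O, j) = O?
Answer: -830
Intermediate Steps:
c(O, j) = -4 + O
X = 0 (X = -1 + 1 = 0)
q = 24 (q = (0 - 3)*(4*(-4 + 2)) = -12*(-2) = -3*(-8) = 24)
-326 + q*R(4*(-2) + 3) = -326 + 24*(-21) = -326 - 504 = -830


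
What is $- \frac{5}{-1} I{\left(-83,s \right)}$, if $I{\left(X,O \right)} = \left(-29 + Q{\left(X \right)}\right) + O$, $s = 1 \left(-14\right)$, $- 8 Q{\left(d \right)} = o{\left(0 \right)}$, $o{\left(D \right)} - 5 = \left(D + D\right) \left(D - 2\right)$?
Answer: $- \frac{1745}{8} \approx -218.13$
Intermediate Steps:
$o{\left(D \right)} = 5 + 2 D \left(-2 + D\right)$ ($o{\left(D \right)} = 5 + \left(D + D\right) \left(D - 2\right) = 5 + 2 D \left(-2 + D\right)$)
$Q{\left(d \right)} = - \frac{5}{8}$ ($Q{\left(d \right)} = - \frac{5 - 0 + 2 \cdot 0^{2}}{8} = - \frac{5 + 0 + 2 \cdot 0}{8} = - \frac{5 + 0 + 0}{8} = \left(- \frac{1}{8}\right) 5 = - \frac{5}{8}$)
$s = -14$
$I{\left(X,O \right)} = - \frac{237}{8} + O$ ($I{\left(X,O \right)} = \left(-29 - \frac{5}{8}\right) + O = - \frac{237}{8} + O$)
$- \frac{5}{-1} I{\left(-83,s \right)} = - \frac{5}{-1} \left(- \frac{237}{8} - 14\right) = \left(-5\right) \left(-1\right) \left(- \frac{349}{8}\right) = 5 \left(- \frac{349}{8}\right) = - \frac{1745}{8}$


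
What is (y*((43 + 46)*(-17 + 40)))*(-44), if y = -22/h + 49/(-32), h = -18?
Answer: 2004013/72 ≈ 27834.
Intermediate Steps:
y = -89/288 (y = -22/(-18) + 49/(-32) = -22*(-1/18) + 49*(-1/32) = 11/9 - 49/32 = -89/288 ≈ -0.30903)
(y*((43 + 46)*(-17 + 40)))*(-44) = -89*(43 + 46)*(-17 + 40)/288*(-44) = -7921*23/288*(-44) = -89/288*2047*(-44) = -182183/288*(-44) = 2004013/72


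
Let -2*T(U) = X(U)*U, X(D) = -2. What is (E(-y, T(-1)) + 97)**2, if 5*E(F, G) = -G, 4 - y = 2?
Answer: 236196/25 ≈ 9447.8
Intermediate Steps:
y = 2 (y = 4 - 1*2 = 4 - 2 = 2)
T(U) = U (T(U) = -(-1)*U = U)
E(F, G) = -G/5 (E(F, G) = (-G)/5 = -G/5)
(E(-y, T(-1)) + 97)**2 = (-1/5*(-1) + 97)**2 = (1/5 + 97)**2 = (486/5)**2 = 236196/25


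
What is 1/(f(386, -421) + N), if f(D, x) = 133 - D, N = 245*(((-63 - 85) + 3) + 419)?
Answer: 1/66877 ≈ 1.4953e-5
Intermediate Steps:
N = 67130 (N = 245*((-148 + 3) + 419) = 245*(-145 + 419) = 245*274 = 67130)
1/(f(386, -421) + N) = 1/((133 - 1*386) + 67130) = 1/((133 - 386) + 67130) = 1/(-253 + 67130) = 1/66877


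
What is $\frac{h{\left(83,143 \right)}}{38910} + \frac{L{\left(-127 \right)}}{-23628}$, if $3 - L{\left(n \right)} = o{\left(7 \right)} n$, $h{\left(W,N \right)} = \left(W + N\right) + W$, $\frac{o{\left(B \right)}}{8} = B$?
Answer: $- \frac{44923933}{153227580} \approx -0.29318$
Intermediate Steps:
$o{\left(B \right)} = 8 B$
$h{\left(W,N \right)} = N + 2 W$ ($h{\left(W,N \right)} = \left(N + W\right) + W = N + 2 W$)
$L{\left(n \right)} = 3 - 56 n$ ($L{\left(n \right)} = 3 - 8 \cdot 7 n = 3 - 56 n$)
$\frac{h{\left(83,143 \right)}}{38910} + \frac{L{\left(-127 \right)}}{-23628} = \frac{143 + 2 \cdot 83}{38910} + \frac{3 - -7112}{-23628} = \left(143 + 166\right) \frac{1}{38910} + \left(3 + 7112\right) \left(- \frac{1}{23628}\right) = 309 \cdot \frac{1}{38910} + 7115 \left(- \frac{1}{23628}\right) = \frac{103}{12970} - \frac{7115}{23628} = - \frac{44923933}{153227580}$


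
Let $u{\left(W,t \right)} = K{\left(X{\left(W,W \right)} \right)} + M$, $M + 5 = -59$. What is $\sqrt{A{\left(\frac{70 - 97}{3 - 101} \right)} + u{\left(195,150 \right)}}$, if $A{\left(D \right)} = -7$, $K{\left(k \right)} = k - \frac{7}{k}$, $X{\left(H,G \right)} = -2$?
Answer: $\frac{i \sqrt{278}}{2} \approx 8.3367 i$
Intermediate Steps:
$M = -64$ ($M = -5 - 59 = -64$)
$u{\left(W,t \right)} = - \frac{125}{2}$ ($u{\left(W,t \right)} = \left(-2 - \frac{7}{-2}\right) - 64 = \left(-2 - - \frac{7}{2}\right) - 64 = \left(-2 + \frac{7}{2}\right) - 64 = \frac{3}{2} - 64 = - \frac{125}{2}$)
$\sqrt{A{\left(\frac{70 - 97}{3 - 101} \right)} + u{\left(195,150 \right)}} = \sqrt{-7 - \frac{125}{2}} = \sqrt{- \frac{139}{2}} = \frac{i \sqrt{278}}{2}$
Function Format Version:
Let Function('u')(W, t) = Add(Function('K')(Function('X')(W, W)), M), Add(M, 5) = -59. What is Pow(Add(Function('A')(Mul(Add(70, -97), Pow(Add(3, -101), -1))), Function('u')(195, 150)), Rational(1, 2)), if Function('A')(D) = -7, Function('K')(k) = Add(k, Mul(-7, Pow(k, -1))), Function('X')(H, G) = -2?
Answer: Mul(Rational(1, 2), I, Pow(278, Rational(1, 2))) ≈ Mul(8.3367, I)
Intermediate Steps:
M = -64 (M = Add(-5, -59) = -64)
Function('u')(W, t) = Rational(-125, 2) (Function('u')(W, t) = Add(Add(-2, Mul(-7, Pow(-2, -1))), -64) = Add(Add(-2, Mul(-7, Rational(-1, 2))), -64) = Add(Add(-2, Rational(7, 2)), -64) = Add(Rational(3, 2), -64) = Rational(-125, 2))
Pow(Add(Function('A')(Mul(Add(70, -97), Pow(Add(3, -101), -1))), Function('u')(195, 150)), Rational(1, 2)) = Pow(Add(-7, Rational(-125, 2)), Rational(1, 2)) = Pow(Rational(-139, 2), Rational(1, 2)) = Mul(Rational(1, 2), I, Pow(278, Rational(1, 2)))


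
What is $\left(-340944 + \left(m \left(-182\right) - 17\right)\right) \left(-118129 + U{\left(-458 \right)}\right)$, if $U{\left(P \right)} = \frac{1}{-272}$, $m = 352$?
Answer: $\frac{765523195425}{16} \approx 4.7845 \cdot 10^{10}$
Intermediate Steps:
$U{\left(P \right)} = - \frac{1}{272}$
$\left(-340944 + \left(m \left(-182\right) - 17\right)\right) \left(-118129 + U{\left(-458 \right)}\right) = \left(-340944 + \left(352 \left(-182\right) - 17\right)\right) \left(-118129 - \frac{1}{272}\right) = \left(-340944 - 64081\right) \left(- \frac{32131089}{272}\right) = \left(-405025\right) \left(- \frac{32131089}{272}\right) = \frac{765523195425}{16}$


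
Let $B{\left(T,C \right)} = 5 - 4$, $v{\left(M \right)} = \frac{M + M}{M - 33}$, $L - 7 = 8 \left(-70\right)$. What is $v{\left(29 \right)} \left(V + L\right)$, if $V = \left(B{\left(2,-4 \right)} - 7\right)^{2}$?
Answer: $\frac{14993}{2} \approx 7496.5$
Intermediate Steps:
$L = -553$ ($L = 7 + 8 \left(-70\right) = 7 - 560 = -553$)
$v{\left(M \right)} = \frac{2 M}{-33 + M}$
$B{\left(T,C \right)} = 1$
$V = 36$ ($V = \left(1 - 7\right)^{2} = \left(-6\right)^{2} = 36$)
$v{\left(29 \right)} \left(V + L\right) = 2 \cdot 29 \frac{1}{-33 + 29} \left(36 - 553\right) = 2 \cdot 29 \frac{1}{-4} \left(-517\right) = 2 \cdot 29 \left(- \frac{1}{4}\right) \left(-517\right) = \left(- \frac{29}{2}\right) \left(-517\right) = \frac{14993}{2}$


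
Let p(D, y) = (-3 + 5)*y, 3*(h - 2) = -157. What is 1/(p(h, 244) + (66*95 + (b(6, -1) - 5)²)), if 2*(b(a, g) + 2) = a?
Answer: 1/6774 ≈ 0.00014762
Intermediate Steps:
h = -151/3 (h = 2 + (⅓)*(-157) = 2 - 157/3 = -151/3 ≈ -50.333)
b(a, g) = -2 + a/2
p(D, y) = 2*y
1/(p(h, 244) + (66*95 + (b(6, -1) - 5)²)) = 1/(2*244 + (66*95 + ((-2 + (½)*6) - 5)²)) = 1/(488 + (6270 + ((-2 + 3) - 5)²)) = 1/(488 + (6270 + (1 - 5)²)) = 1/(488 + (6270 + (-4)²)) = 1/(488 + (6270 + 16)) = 1/(488 + 6286) = 1/6774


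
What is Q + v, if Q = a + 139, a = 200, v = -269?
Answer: 70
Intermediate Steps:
Q = 339 (Q = 200 + 139 = 339)
Q + v = 339 - 269 = 70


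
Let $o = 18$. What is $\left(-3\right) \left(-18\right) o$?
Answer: $972$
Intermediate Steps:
$\left(-3\right) \left(-18\right) o = \left(-3\right) \left(-18\right) 18 = 54 \cdot 18 = 972$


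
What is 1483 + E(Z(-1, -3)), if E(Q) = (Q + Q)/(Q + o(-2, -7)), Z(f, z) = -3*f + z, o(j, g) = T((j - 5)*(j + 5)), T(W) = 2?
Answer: 1483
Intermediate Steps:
o(j, g) = 2
Z(f, z) = z - 3*f
E(Q) = 2*Q/(2 + Q) (E(Q) = (Q + Q)/(Q + 2) = (2*Q)/(2 + Q) = 2*Q/(2 + Q))
1483 + E(Z(-1, -3)) = 1483 + 2*(-3 - 3*(-1))/(2 + (-3 - 3*(-1))) = 1483 + 2*(-3 + 3)/(2 + (-3 + 3)) = 1483 + 2*0/(2 + 0) = 1483 + 2*0/2 = 1483 + 2*0*(½) = 1483 + 0 = 1483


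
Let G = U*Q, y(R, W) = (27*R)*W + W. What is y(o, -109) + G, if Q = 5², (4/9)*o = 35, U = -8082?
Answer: -1735681/4 ≈ -4.3392e+5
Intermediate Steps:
o = 315/4 (o = (9/4)*35 = 315/4 ≈ 78.750)
Q = 25
y(R, W) = W + 27*R*W (y(R, W) = 27*R*W + W = W + 27*R*W)
G = -202050 (G = -8082*25 = -202050)
y(o, -109) + G = -109*(1 + 27*(315/4)) - 202050 = -109*(1 + 8505/4) - 202050 = -109*8509/4 - 202050 = -927481/4 - 202050 = -1735681/4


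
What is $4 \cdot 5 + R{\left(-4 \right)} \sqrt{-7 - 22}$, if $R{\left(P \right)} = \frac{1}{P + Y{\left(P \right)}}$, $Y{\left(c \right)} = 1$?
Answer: $20 - \frac{i \sqrt{29}}{3} \approx 20.0 - 1.7951 i$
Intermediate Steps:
$R{\left(P \right)} = \frac{1}{1 + P}$ ($R{\left(P \right)} = \frac{1}{P + 1} = \frac{1}{1 + P}$)
$4 \cdot 5 + R{\left(-4 \right)} \sqrt{-7 - 22} = 4 \cdot 5 + \frac{\sqrt{-7 - 22}}{1 - 4} = 20 + \frac{\sqrt{-29}}{-3} = 20 - \frac{i \sqrt{29}}{3}$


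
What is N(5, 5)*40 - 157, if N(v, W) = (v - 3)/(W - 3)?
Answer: -117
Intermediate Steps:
N(v, W) = (-3 + v)/(-3 + W)
N(5, 5)*40 - 157 = ((-3 + 5)/(-3 + 5))*40 - 157 = (2/2)*40 - 157 = ((½)*2)*40 - 157 = 1*40 - 157 = 40 - 157 = -117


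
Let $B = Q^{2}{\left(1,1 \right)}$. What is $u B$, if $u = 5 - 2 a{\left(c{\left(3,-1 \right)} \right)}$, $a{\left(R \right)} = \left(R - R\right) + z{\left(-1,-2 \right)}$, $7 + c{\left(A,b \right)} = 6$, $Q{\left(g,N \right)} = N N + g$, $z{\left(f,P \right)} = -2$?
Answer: $36$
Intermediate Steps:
$Q{\left(g,N \right)} = g + N^{2}$ ($Q{\left(g,N \right)} = N^{2} + g = g + N^{2}$)
$c{\left(A,b \right)} = -1$ ($c{\left(A,b \right)} = -7 + 6 = -1$)
$a{\left(R \right)} = -2$ ($a{\left(R \right)} = \left(R - R\right) - 2 = 0 - 2 = -2$)
$B = 4$ ($B = \left(1 + 1^{2}\right)^{2} = \left(1 + 1\right)^{2} = 2^{2} = 4$)
$u = 9$ ($u = 5 - -4 = 5 + 4 = 9$)
$u B = 9 \cdot 4 = 36$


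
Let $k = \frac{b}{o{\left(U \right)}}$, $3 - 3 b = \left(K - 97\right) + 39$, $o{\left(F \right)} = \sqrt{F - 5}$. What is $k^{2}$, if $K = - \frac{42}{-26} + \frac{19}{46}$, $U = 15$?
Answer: $\frac{27636005}{715208} \approx 38.641$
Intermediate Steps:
$o{\left(F \right)} = \sqrt{-5 + F}$
$K = \frac{1213}{598}$ ($K = \left(-42\right) \left(- \frac{1}{26}\right) + 19 \cdot \frac{1}{46} = \frac{21}{13} + \frac{19}{46} = \frac{1213}{598} \approx 2.0284$)
$b = \frac{11755}{598}$ ($b = 1 - \frac{\left(\frac{1213}{598} - 97\right) + 39}{3} = 1 - \frac{- \frac{56793}{598} + 39}{3} = 1 - - \frac{11157}{598} = 1 + \frac{11157}{598} = \frac{11755}{598} \approx 19.657$)
$k = \frac{2351 \sqrt{10}}{1196}$ ($k = \frac{11755}{598 \sqrt{-5 + 15}} = \frac{11755}{598 \sqrt{10}} = \frac{11755 \frac{\sqrt{10}}{10}}{598} = \frac{2351 \sqrt{10}}{1196} \approx 6.2161$)
$k^{2} = \left(\frac{2351 \sqrt{10}}{1196}\right)^{2} = \frac{27636005}{715208}$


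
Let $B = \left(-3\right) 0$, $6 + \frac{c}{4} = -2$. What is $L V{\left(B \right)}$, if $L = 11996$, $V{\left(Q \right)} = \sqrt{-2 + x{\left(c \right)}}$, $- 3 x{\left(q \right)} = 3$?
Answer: $11996 i \sqrt{3} \approx 20778.0 i$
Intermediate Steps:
$c = -32$ ($c = -24 + 4 \left(-2\right) = -24 - 8 = -32$)
$x{\left(q \right)} = -1$ ($x{\left(q \right)} = \left(- \frac{1}{3}\right) 3 = -1$)
$B = 0$
$V{\left(Q \right)} = i \sqrt{3}$ ($V{\left(Q \right)} = \sqrt{-2 - 1} = \sqrt{-3} = i \sqrt{3}$)
$L V{\left(B \right)} = 11996 i \sqrt{3}$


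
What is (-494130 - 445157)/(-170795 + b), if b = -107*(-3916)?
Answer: -939287/248217 ≈ -3.7841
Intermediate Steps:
b = 419012
(-494130 - 445157)/(-170795 + b) = (-494130 - 445157)/(-170795 + 419012) = -939287/248217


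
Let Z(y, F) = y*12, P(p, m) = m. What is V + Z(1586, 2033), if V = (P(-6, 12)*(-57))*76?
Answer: -32952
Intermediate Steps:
Z(y, F) = 12*y
V = -51984 (V = (12*(-57))*76 = -684*76 = -51984)
V + Z(1586, 2033) = -51984 + 12*1586 = -51984 + 19032 = -32952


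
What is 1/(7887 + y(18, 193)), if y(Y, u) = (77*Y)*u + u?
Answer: 1/275578 ≈ 3.6287e-6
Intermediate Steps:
y(Y, u) = u + 77*Y*u (y(Y, u) = 77*Y*u + u = u + 77*Y*u)
1/(7887 + y(18, 193)) = 1/(7887 + 193*(1 + 77*18)) = 1/(7887 + 193*(1 + 1386)) = 1/(7887 + 193*1387) = 1/(7887 + 267691) = 1/275578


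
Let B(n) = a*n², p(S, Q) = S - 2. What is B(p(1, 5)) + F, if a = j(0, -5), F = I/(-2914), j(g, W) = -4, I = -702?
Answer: -5477/1457 ≈ -3.7591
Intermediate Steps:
p(S, Q) = -2 + S
F = 351/1457 (F = -702/(-2914) = -702*(-1/2914) = 351/1457 ≈ 0.24091)
a = -4
B(n) = -4*n²
B(p(1, 5)) + F = -4*(-2 + 1)² + 351/1457 = -4*(-1)² + 351/1457 = -4*1 + 351/1457 = -4 + 351/1457 = -5477/1457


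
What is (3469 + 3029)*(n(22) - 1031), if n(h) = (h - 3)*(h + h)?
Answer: -1267110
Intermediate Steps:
n(h) = 2*h*(-3 + h) (n(h) = (-3 + h)*(2*h) = 2*h*(-3 + h))
(3469 + 3029)*(n(22) - 1031) = (3469 + 3029)*(2*22*(-3 + 22) - 1031) = 6498*(2*22*19 - 1031) = 6498*(836 - 1031) = 6498*(-195) = -1267110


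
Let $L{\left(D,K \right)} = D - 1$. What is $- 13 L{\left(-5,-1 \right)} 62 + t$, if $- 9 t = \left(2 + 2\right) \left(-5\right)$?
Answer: $\frac{43544}{9} \approx 4838.2$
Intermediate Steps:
$L{\left(D,K \right)} = -1 + D$ ($L{\left(D,K \right)} = D - 1 = -1 + D$)
$t = \frac{20}{9}$ ($t = - \frac{\left(2 + 2\right) \left(-5\right)}{9} = - \frac{4 \left(-5\right)}{9} = \left(- \frac{1}{9}\right) \left(-20\right) = \frac{20}{9} \approx 2.2222$)
$- 13 L{\left(-5,-1 \right)} 62 + t = - 13 \left(-1 - 5\right) 62 + \frac{20}{9} = \left(-13\right) \left(-6\right) 62 + \frac{20}{9} = 78 \cdot 62 + \frac{20}{9} = 4836 + \frac{20}{9} = \frac{43544}{9}$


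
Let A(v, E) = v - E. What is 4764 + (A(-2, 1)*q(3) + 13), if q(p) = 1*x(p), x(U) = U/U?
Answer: 4774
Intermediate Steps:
x(U) = 1
q(p) = 1 (q(p) = 1*1 = 1)
4764 + (A(-2, 1)*q(3) + 13) = 4764 + ((-2 - 1*1)*1 + 13) = 4764 + ((-2 - 1)*1 + 13) = 4764 + (-3*1 + 13) = 4764 + (-3 + 13) = 4764 + 10 = 4774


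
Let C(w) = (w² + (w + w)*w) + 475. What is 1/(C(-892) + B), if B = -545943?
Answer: 1/1841524 ≈ 5.4303e-7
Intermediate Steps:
C(w) = 475 + 3*w² (C(w) = (w² + (2*w)*w) + 475 = (w² + 2*w²) + 475 = 3*w² + 475 = 475 + 3*w²)
1/(C(-892) + B) = 1/((475 + 3*(-892)²) - 545943) = 1/((475 + 3*795664) - 545943) = 1/((475 + 2386992) - 545943) = 1/(2387467 - 545943) = 1/1841524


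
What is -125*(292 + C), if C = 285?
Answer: -72125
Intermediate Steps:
-125*(292 + C) = -125*(292 + 285) = -125*577 = -72125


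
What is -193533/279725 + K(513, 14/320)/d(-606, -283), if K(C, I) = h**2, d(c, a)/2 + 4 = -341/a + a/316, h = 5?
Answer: -75313038047/18464367525 ≈ -4.0788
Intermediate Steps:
d(c, a) = -8 - 682/a + a/158 (d(c, a) = -8 + 2*(-341/a + a/316) = -8 + (-682/a + a/158) = -8 - 682/a + a/158)
K(C, I) = 25 (K(C, I) = 5**2 = 25)
-193533/279725 + K(513, 14/320)/d(-606, -283) = -193533/279725 + 25/(-8 - 682/(-283) + (1/158)*(-283)) = -193533*1/279725 + 25/(-8 - 682*(-1/283) - 283/158) = -193533/279725 + 25/(-8 + 682/283 - 283/158) = -193533/279725 + 25/(-330045/44714) = -193533/279725 + 25*(-44714/330045) = -193533/279725 - 223570/66009 = -75313038047/18464367525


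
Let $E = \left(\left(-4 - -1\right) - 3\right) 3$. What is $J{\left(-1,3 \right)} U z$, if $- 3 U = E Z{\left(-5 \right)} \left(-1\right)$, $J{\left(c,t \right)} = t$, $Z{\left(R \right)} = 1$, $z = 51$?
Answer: $-918$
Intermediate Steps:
$E = -18$ ($E = \left(\left(-4 + 1\right) - 3\right) 3 = \left(-3 - 3\right) 3 = \left(-6\right) 3 = -18$)
$U = -6$ ($U = - \frac{\left(-18\right) 1 \left(-1\right)}{3} = - \frac{\left(-18\right) \left(-1\right)}{3} = \left(- \frac{1}{3}\right) 18 = -6$)
$J{\left(-1,3 \right)} U z = 3 \left(-6\right) 51 = \left(-18\right) 51 = -918$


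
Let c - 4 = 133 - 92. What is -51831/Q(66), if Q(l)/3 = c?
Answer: -5759/15 ≈ -383.93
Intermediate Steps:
c = 45 (c = 4 + (133 - 92) = 4 + 41 = 45)
Q(l) = 135 (Q(l) = 3*45 = 135)
-51831/Q(66) = -51831/135 = -51831*1/135 = -5759/15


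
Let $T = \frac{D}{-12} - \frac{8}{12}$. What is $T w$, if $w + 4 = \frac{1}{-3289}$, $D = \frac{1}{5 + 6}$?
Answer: $\frac{1170973}{434148} \approx 2.6972$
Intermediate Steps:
$D = \frac{1}{11} \approx 0.090909$
$T = - \frac{89}{132}$ ($T = \frac{1}{11 \left(-12\right)} - \frac{8}{12} = \frac{1}{11} \left(- \frac{1}{12}\right) - \frac{2}{3} = - \frac{1}{132} - \frac{2}{3} = - \frac{89}{132} \approx -0.67424$)
$w = - \frac{13157}{3289}$ ($w = -4 + \frac{1}{-3289} = -4 - \frac{1}{3289} = - \frac{13157}{3289} \approx -4.0003$)
$T w = \left(- \frac{89}{132}\right) \left(- \frac{13157}{3289}\right) = \frac{1170973}{434148}$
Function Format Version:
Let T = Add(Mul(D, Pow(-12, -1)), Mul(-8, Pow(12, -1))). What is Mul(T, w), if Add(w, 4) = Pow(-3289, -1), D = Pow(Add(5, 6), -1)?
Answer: Rational(1170973, 434148) ≈ 2.6972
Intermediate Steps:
D = Rational(1, 11) (D = Pow(11, -1) = Rational(1, 11) ≈ 0.090909)
T = Rational(-89, 132) (T = Add(Mul(Rational(1, 11), Pow(-12, -1)), Mul(-8, Pow(12, -1))) = Add(Mul(Rational(1, 11), Rational(-1, 12)), Mul(-8, Rational(1, 12))) = Add(Rational(-1, 132), Rational(-2, 3)) = Rational(-89, 132) ≈ -0.67424)
w = Rational(-13157, 3289) (w = Add(-4, Pow(-3289, -1)) = Add(-4, Rational(-1, 3289)) = Rational(-13157, 3289) ≈ -4.0003)
Mul(T, w) = Mul(Rational(-89, 132), Rational(-13157, 3289)) = Rational(1170973, 434148)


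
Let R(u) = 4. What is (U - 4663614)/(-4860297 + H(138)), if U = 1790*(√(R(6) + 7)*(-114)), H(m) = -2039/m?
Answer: 643578732/670723025 + 5632056*√11/134144605 ≈ 1.0988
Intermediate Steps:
U = -204060*√11 (U = 1790*(√(4 + 7)*(-114)) = 1790*(√11*(-114)) = 1790*(-114*√11) = -204060*√11 ≈ -6.7679e+5)
(U - 4663614)/(-4860297 + H(138)) = (-204060*√11 - 4663614)/(-4860297 - 2039/138) = (-4663614 - 204060*√11)/(-4860297 - 2039*1/138) = (-4663614 - 204060*√11)/(-4860297 - 2039/138) = (-4663614 - 204060*√11)/(-670723025/138) = (-4663614 - 204060*√11)*(-138/670723025) = 643578732/670723025 + 5632056*√11/134144605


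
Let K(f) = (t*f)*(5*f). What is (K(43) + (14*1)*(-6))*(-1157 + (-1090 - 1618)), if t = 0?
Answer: 324660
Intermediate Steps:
K(f) = 0 (K(f) = (0*f)*(5*f) = 0*(5*f) = 0)
(K(43) + (14*1)*(-6))*(-1157 + (-1090 - 1618)) = (0 + (14*1)*(-6))*(-1157 + (-1090 - 1618)) = (0 + 14*(-6))*(-1157 - 2708) = (0 - 84)*(-3865) = -84*(-3865) = 324660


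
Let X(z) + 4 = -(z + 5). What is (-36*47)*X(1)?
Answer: 16920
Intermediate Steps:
X(z) = -9 - z (X(z) = -4 - (z + 5) = -4 - (5 + z) = -4 + (-5 - z) = -9 - z)
(-36*47)*X(1) = (-36*47)*(-9 - 1*1) = -1692*(-9 - 1) = -1692*(-10) = 16920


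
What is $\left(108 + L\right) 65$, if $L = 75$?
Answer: $11895$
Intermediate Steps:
$\left(108 + L\right) 65 = \left(108 + 75\right) 65 = 183 \cdot 65 = 11895$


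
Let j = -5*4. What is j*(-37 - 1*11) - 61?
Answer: 899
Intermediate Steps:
j = -20
j*(-37 - 1*11) - 61 = -20*(-37 - 1*11) - 61 = -20*(-37 - 11) - 61 = -20*(-48) - 61 = 960 - 61 = 899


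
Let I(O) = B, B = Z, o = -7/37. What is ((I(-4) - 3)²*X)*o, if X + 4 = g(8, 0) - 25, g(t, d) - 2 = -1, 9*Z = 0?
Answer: 1764/37 ≈ 47.676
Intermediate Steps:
o = -7/37 (o = -7*1/37 = -7/37 ≈ -0.18919)
Z = 0 (Z = (⅑)*0 = 0)
g(t, d) = 1 (g(t, d) = 2 - 1 = 1)
B = 0
I(O) = 0
X = -28 (X = -4 + (1 - 25) = -4 - 24 = -28)
((I(-4) - 3)²*X)*o = ((0 - 3)²*(-28))*(-7/37) = ((-3)²*(-28))*(-7/37) = (9*(-28))*(-7/37) = -252*(-7/37) = 1764/37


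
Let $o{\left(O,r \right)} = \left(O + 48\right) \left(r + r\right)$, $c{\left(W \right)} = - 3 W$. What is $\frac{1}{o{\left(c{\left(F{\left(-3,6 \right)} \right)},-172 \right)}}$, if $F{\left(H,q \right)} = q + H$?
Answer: $- \frac{1}{13416} \approx -7.4538 \cdot 10^{-5}$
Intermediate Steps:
$F{\left(H,q \right)} = H + q$
$o{\left(O,r \right)} = 2 r \left(48 + O\right)$ ($o{\left(O,r \right)} = \left(48 + O\right) 2 r = 2 r \left(48 + O\right)$)
$\frac{1}{o{\left(c{\left(F{\left(-3,6 \right)} \right)},-172 \right)}} = \frac{1}{2 \left(-172\right) \left(48 - 3 \left(-3 + 6\right)\right)} = \frac{1}{2 \left(-172\right) \left(48 - 9\right)} = \frac{1}{2 \left(-172\right) 39} = \frac{1}{-13416} = - \frac{1}{13416}$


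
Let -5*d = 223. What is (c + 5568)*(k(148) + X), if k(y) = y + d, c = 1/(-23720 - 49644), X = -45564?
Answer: -92851173174553/366820 ≈ -2.5312e+8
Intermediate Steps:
d = -223/5 (d = -⅕*223 = -223/5 ≈ -44.600)
c = -1/73364 (c = 1/(-73364) = -1/73364 ≈ -1.3631e-5)
k(y) = -223/5 + y (k(y) = y - 223/5 = -223/5 + y)
(c + 5568)*(k(148) + X) = (-1/73364 + 5568)*((-223/5 + 148) - 45564) = 408490751*(517/5 - 45564)/73364 = (408490751/73364)*(-227303/5) = -92851173174553/366820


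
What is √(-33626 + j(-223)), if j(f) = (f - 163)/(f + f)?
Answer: I*√1672144315/223 ≈ 183.37*I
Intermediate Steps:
j(f) = (-163 + f)/(2*f) (j(f) = (-163 + f)/((2*f)) = (-163 + f)*(1/(2*f)) = (-163 + f)/(2*f))
√(-33626 + j(-223)) = √(-33626 + (½)*(-163 - 223)/(-223)) = √(-33626 + (½)*(-1/223)*(-386)) = √(-33626 + 193/223) = √(-7498405/223) = I*√1672144315/223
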